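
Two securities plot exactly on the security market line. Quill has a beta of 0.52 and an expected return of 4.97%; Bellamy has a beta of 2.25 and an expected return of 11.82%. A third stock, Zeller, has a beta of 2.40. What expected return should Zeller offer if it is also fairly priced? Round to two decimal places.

12.41%

MRP (SML slope) = (11.82% − 4.97%) / (2.25 − 0.52) = 6.85% / 1.73 = 3.9595%
R_f (intercept) = 4.97% − 0.52 × 3.9595% = 2.9111%
E(R_Zeller) = R_f + β × MRP = 2.9111% + 2.40 × 3.9595% = 12.41%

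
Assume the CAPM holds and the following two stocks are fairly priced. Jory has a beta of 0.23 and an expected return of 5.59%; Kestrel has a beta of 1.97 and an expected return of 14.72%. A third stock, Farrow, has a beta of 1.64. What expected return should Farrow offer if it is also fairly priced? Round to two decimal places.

MRP (SML slope) = (14.72% − 5.59%) / (1.97 − 0.23) = 9.13% / 1.74 = 5.2471%
R_f (intercept) = 5.59% − 0.23 × 5.2471% = 4.3832%
E(R_Farrow) = R_f + β × MRP = 4.3832% + 1.64 × 5.2471% = 12.99%

12.99%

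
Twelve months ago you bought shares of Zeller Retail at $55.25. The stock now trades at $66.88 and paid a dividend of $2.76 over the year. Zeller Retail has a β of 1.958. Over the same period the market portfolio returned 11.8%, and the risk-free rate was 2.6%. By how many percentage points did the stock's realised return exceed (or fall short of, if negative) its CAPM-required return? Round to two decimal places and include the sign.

Realised HPR = (P1 + D1 − P0) / P0 = (66.88 + 2.76 − 55.25) / 55.25 = 14.39 / 55.25 = 26.0452%
MRP = 11.8% − 2.6% = 9.20%
CAPM required = R_f + β·MRP = 2.6% + 1.958 × 9.2% = 20.6136%
α = realised − required = 26.0452% − 20.6136% = +5.43%

+5.43%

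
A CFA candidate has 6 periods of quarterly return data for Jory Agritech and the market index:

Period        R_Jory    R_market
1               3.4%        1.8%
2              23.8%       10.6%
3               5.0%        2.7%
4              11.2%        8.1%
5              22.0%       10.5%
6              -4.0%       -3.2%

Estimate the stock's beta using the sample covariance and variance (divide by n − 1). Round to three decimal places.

Mean R_i = (3.4 + 23.8 + 5.0 + 11.2 + 22.0 − 4.0) / 6 = 10.2333%
Mean R_m = (1.8 + 10.6 + 2.7 + 8.1 + 10.5 − 3.2) / 6 = 5.0833%
Σ(R_i − R̄_i)(R_m − R̄_m) = 294.3033  ⇒  Cov = 294.3033 / 5 = 58.8607
Σ(R_m − R̄_m)² = 153.9483  ⇒  Var(R_m) = 153.9483 / 5 = 30.7897
β = Cov / Var(R_m) = 58.8607 / 30.7897 = 1.9117

1.912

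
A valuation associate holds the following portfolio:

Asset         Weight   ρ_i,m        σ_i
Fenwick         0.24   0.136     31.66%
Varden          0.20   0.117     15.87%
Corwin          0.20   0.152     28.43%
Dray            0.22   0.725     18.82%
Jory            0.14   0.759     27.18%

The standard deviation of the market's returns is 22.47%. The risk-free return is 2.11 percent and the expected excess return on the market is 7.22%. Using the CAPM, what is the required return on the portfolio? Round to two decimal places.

β_Fenwick = 0.136 × 31.66% / 22.47% = 0.1916
β_Varden = 0.117 × 15.87% / 22.47% = 0.0826
β_Corwin = 0.152 × 28.43% / 22.47% = 0.1923
β_Dray = 0.725 × 18.82% / 22.47% = 0.6072
β_Jory = 0.759 × 27.18% / 22.47% = 0.9181
β_P = Σ w_i β_i = 0.24×0.1916 + 0.20×0.0826 + 0.20×0.1923 + 0.22×0.6072 + 0.14×0.9181 = 0.3631
E(R_P) = R_f + β_P × MRP = 2.11% + 0.3631 × 7.22% = 4.73%

4.73%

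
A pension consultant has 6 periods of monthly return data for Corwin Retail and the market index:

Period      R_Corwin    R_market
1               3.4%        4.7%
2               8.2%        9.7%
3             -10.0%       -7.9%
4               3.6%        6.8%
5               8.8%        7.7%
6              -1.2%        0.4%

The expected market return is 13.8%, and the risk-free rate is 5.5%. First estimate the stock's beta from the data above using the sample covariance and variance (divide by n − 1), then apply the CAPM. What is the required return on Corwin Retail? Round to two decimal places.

Mean R_i = (3.4 + 8.2 − 10.0 + 3.6 + 8.8 − 1.2) / 6 = 2.1333%
Mean R_m = (4.7 + 9.7 − 7.9 + 6.8 + 7.7 + 0.4) / 6 = 3.5667%
Σ(R_i − R̄_i)(R_m − R̄_m) = 220.6267  ⇒  Cov = 220.6267 / 5 = 44.1253
Σ(R_m − R̄_m)² = 207.9533  ⇒  Var(R_m) = 207.9533 / 5 = 41.5907
β = Cov / Var(R_m) = 44.1253 / 41.5907 = 1.0609
MRP = 13.8% − 5.5% = 8.30%
E(R) = R_f + β × MRP = 5.5% + 1.0609 × 8.3% = 14.31%

14.31%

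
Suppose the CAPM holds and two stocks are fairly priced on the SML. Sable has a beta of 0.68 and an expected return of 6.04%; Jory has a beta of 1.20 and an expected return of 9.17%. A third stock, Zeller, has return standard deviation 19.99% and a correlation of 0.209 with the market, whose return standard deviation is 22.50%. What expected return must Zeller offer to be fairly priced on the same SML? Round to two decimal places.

MRP = (9.17% − 6.04%) / (1.20 − 0.68) = 6.0192%
R_f = 6.04% − 0.68 × 6.0192% = 1.9469%
β_Zeller = ρ·σ_i/σ_m = 0.209 × 19.99 / 22.50 = 0.1857
E(R_Zeller) = R_f + β × MRP = 1.9469% + 0.1857 × 6.0192% = 3.06%

3.06%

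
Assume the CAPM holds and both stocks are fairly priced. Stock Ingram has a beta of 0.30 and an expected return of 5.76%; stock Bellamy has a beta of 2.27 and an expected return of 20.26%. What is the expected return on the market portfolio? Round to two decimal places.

Both satisfy E(R) = R_f + β·MRP, so the slope of the SML is
MRP = (20.26% − 5.76%) / (2.27 − 0.30) = 14.50% / 1.97 = 7.3604%
R_f = E(R_Ingram) − β_Ingram·MRP = 5.76% − 0.30 × 7.3604% = 3.5519%
E(R_m) = R_f + MRP = 3.5519% + 7.3604% = 10.91%

10.91%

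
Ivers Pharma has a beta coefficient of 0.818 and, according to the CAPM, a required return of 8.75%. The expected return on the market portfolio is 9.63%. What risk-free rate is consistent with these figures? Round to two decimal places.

E(R) = R_f + β(E(R_m) − R_f) = R_f(1 − β) + β·E(R_m)
8.75% = R_f × (1 − 0.818) + 0.818 × 9.63%
8.75% = R_f × 0.182 + 7.87734%
R_f = (8.75% − 7.87734%) / 0.182 = 4.79%

4.79%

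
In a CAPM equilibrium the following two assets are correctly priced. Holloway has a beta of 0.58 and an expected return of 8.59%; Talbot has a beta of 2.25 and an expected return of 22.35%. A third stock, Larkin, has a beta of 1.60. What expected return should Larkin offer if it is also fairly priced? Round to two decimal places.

MRP (SML slope) = (22.35% − 8.59%) / (2.25 − 0.58) = 13.76% / 1.67 = 8.2395%
R_f (intercept) = 8.59% − 0.58 × 8.2395% = 3.8111%
E(R_Larkin) = R_f + β × MRP = 3.8111% + 1.60 × 8.2395% = 16.99%

16.99%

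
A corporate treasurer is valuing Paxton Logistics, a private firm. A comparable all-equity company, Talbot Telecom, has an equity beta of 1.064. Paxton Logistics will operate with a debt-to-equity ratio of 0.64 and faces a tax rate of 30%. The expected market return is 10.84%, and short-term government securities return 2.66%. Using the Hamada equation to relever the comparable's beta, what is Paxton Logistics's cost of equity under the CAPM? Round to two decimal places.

β_L = β_U × [1 + (1 − t)(D/E)] = 1.064 × [1 + (1 − 0.30) × 0.64]
    = 1.064 × [1 + 0.70 × 0.64] = 1.064 × 1.4480 = 1.5407
MRP = 10.84% − 2.66% = 8.18%
E(R) = R_f + β_L × MRP = 2.66% + 1.5407 × 8.18% = 15.26%

15.26%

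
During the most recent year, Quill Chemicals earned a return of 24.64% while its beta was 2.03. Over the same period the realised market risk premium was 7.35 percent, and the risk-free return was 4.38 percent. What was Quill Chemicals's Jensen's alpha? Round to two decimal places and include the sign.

+5.34%

CAPM benchmark = R_f + β(R_m − R_f) = 4.38% + 2.03 × 7.35% = 19.3005%
α = actual − benchmark = 24.64% − 19.3005% = +5.34%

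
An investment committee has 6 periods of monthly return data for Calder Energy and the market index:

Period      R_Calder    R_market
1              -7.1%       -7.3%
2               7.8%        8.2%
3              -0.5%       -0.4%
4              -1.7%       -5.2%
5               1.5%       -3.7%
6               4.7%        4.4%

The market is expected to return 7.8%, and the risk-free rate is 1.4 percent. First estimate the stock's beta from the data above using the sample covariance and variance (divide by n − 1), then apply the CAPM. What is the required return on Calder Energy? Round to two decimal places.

Mean R_i = (-7.1 + 7.8 − 0.5 − 1.7 + 1.5 + 4.7) / 6 = 0.7833%
Mean R_m = (-7.3 + 8.2 − 0.4 − 5.2 − 3.7 + 4.4) / 6 = -0.6667%
Σ(R_i − R̄_i)(R_m − R̄_m) = 143.0933  ⇒  Cov = 143.0933 / 5 = 28.6187
Σ(R_m − R̄_m)² = 178.1133  ⇒  Var(R_m) = 178.1133 / 5 = 35.6227
β = Cov / Var(R_m) = 28.6187 / 35.6227 = 0.8034
MRP = 7.8% − 1.4% = 6.40%
E(R) = R_f + β × MRP = 1.4% + 0.8034 × 6.4% = 6.54%

6.54%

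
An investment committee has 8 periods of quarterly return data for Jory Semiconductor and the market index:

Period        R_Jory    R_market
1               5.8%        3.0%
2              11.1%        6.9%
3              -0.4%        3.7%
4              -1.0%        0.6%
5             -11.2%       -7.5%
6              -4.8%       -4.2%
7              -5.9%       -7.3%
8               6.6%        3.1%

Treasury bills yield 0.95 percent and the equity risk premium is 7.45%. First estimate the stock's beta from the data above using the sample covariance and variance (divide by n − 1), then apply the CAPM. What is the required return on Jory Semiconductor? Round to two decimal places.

Mean R_i = (5.8 + 11.1 − 0.4 − 1.0 − 11.2 − 4.8 − 5.9 + 6.6) / 8 = 0.0250%
Mean R_m = (3.0 + 6.9 + 3.7 + 0.6 − 7.5 − 4.2 − 7.3 + 3.1) / 8 = -0.2125%
Σ(R_i − R̄_i)(R_m − R̄_m) = 259.6425  ⇒  Cov = 259.6425 / 7 = 37.0918
Σ(R_m − R̄_m)² = 207.0888  ⇒  Var(R_m) = 207.0888 / 7 = 29.5841
β = Cov / Var(R_m) = 37.0918 / 29.5841 = 1.2538
E(R) = R_f + β × MRP = 0.95% + 1.2538 × 7.45% = 10.29%

10.29%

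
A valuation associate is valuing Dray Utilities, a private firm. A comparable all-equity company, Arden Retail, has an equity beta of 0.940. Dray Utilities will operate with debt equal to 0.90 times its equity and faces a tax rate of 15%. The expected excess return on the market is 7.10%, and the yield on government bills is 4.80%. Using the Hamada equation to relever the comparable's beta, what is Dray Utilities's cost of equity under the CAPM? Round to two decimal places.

β_L = β_U × [1 + (1 − t)(D/E)] = 0.940 × [1 + (1 − 0.15) × 0.90]
    = 0.940 × [1 + 0.85 × 0.90] = 0.940 × 1.7650 = 1.6591
E(R) = R_f + β_L × MRP = 4.80% + 1.6591 × 7.10% = 16.58%

16.58%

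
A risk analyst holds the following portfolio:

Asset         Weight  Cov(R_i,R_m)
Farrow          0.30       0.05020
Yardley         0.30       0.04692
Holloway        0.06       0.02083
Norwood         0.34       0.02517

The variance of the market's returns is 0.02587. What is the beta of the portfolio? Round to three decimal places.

β_Farrow = 0.05020 / 0.02587 = 1.9405
β_Yardley = 0.04692 / 0.02587 = 1.8137
β_Holloway = 0.02083 / 0.02587 = 0.8052
β_Norwood = 0.02517 / 0.02587 = 0.9729
β_P = Σ w_i β_i = 0.30×1.9405 + 0.30×1.8137 + 0.06×0.8052 + 0.34×0.9729 = 1.5054

1.505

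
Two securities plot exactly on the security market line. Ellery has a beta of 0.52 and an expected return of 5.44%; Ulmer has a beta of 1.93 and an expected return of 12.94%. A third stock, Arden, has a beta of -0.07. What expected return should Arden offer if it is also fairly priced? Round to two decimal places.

2.30%

MRP (SML slope) = (12.94% − 5.44%) / (1.93 − 0.52) = 7.50% / 1.41 = 5.3191%
R_f (intercept) = 5.44% − 0.52 × 5.3191% = 2.6741%
E(R_Arden) = R_f + β × MRP = 2.6741% + -0.07 × 5.3191% = 2.30%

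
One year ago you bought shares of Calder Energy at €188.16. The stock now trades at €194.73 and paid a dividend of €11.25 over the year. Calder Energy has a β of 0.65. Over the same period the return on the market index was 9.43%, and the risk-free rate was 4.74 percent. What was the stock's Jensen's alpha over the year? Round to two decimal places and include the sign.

Realised HPR = (P1 + D1 − P0) / P0 = (194.73 + 11.25 − 188.16) / 188.16 = 17.82 / 188.16 = 9.4707%
MRP = 9.43% − 4.74% = 4.69%
CAPM required = R_f + β·MRP = 4.74% + 0.65 × 4.69% = 7.7885%
α = realised − required = 9.4707% − 7.7885% = +1.68%

+1.68%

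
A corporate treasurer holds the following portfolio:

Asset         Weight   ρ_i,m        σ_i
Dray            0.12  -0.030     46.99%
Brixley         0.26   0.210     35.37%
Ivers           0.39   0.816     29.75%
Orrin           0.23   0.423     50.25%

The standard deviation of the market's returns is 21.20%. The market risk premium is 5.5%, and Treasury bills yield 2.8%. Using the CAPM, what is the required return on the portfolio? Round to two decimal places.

β_Dray = -0.030 × 46.99% / 21.20% = -0.0665
β_Brixley = 0.210 × 35.37% / 21.20% = 0.3504
β_Ivers = 0.816 × 29.75% / 21.20% = 1.1451
β_Orrin = 0.423 × 50.25% / 21.20% = 1.0026
β_P = Σ w_i β_i = 0.12×-0.0665 + 0.26×0.3504 + 0.39×1.1451 + 0.23×1.0026 = 0.7603
E(R_P) = R_f + β_P × MRP = 2.8% + 0.7603 × 5.5% = 6.98%

6.98%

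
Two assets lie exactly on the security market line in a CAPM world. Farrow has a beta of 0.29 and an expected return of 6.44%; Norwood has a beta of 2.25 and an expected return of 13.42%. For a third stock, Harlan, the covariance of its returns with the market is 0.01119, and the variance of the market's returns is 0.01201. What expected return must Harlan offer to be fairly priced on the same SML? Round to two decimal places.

MRP = (13.42% − 6.44%) / (2.25 − 0.29) = 3.5612%
R_f = 6.44% − 0.29 × 3.5612% = 5.4073%
β_Harlan = Cov / Var(R_m) = 0.01119 / 0.01201 = 0.9317
E(R_Harlan) = R_f + β × MRP = 5.4073% + 0.9317 × 3.5612% = 8.73%

8.73%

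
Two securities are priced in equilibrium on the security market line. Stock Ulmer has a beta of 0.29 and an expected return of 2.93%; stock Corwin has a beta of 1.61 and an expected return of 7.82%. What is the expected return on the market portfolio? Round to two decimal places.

5.56%

Both satisfy E(R) = R_f + β·MRP, so the slope of the SML is
MRP = (7.82% − 2.93%) / (1.61 − 0.29) = 4.89% / 1.32 = 3.7045%
R_f = E(R_Ulmer) − β_Ulmer·MRP = 2.93% − 0.29 × 3.7045% = 1.8557%
E(R_m) = R_f + MRP = 1.8557% + 3.7045% = 5.56%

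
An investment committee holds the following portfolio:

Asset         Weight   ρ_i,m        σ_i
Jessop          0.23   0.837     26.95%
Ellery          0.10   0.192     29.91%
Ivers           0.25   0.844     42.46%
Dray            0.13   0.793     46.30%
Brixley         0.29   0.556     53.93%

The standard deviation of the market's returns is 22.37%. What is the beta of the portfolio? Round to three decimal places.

1.260

β_Jessop = 0.837 × 26.95% / 22.37% = 1.0084
β_Ellery = 0.192 × 29.91% / 22.37% = 0.2567
β_Ivers = 0.844 × 42.46% / 22.37% = 1.6020
β_Dray = 0.793 × 46.30% / 22.37% = 1.6413
β_Brixley = 0.556 × 53.93% / 22.37% = 1.3404
β_P = Σ w_i β_i = 0.23×1.0084 + 0.10×0.2567 + 0.25×1.6020 + 0.13×1.6413 + 0.29×1.3404 = 1.2602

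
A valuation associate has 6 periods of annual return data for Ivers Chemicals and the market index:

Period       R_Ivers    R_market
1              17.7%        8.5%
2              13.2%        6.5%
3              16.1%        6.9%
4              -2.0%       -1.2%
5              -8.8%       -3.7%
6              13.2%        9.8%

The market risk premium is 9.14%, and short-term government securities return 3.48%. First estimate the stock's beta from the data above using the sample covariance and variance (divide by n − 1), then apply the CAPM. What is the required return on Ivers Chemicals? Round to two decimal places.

20.80%

Mean R_i = (17.7 + 13.2 + 16.1 − 2.0 − 8.8 + 13.2) / 6 = 8.2333%
Mean R_m = (8.5 + 6.5 + 6.9 − 1.2 − 3.7 + 9.8) / 6 = 4.4667%
Σ(R_i − R̄_i)(R_m − R̄_m) = 291.0067  ⇒  Cov = 291.0067 / 5 = 58.2013
Σ(R_m − R̄_m)² = 153.5733  ⇒  Var(R_m) = 153.5733 / 5 = 30.7147
β = Cov / Var(R_m) = 58.2013 / 30.7147 = 1.8949
E(R) = R_f + β × MRP = 3.48% + 1.8949 × 9.14% = 20.80%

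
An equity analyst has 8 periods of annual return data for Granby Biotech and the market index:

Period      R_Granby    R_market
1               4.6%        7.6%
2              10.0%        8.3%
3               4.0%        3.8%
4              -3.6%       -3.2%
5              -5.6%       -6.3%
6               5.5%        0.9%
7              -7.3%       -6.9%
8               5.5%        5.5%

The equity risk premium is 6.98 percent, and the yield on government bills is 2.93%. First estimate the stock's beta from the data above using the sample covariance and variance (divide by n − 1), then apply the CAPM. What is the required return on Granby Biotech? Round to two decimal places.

9.69%

Mean R_i = (4.6 + 10.0 + 4.0 − 3.6 − 5.6 + 5.5 − 7.3 + 5.5) / 8 = 1.6375%
Mean R_m = (7.6 + 8.3 + 3.8 − 3.2 − 6.3 + 0.9 − 6.9 + 5.5) / 8 = 1.2125%
Σ(R_i − R̄_i)(R_m − R̄_m) = 249.6463  ⇒  Cov = 249.6463 / 7 = 35.6638
Σ(R_m − R̄_m)² = 257.9288  ⇒  Var(R_m) = 257.9288 / 7 = 36.8470
β = Cov / Var(R_m) = 35.6638 / 36.8470 = 0.9679
E(R) = R_f + β × MRP = 2.93% + 0.9679 × 6.98% = 9.69%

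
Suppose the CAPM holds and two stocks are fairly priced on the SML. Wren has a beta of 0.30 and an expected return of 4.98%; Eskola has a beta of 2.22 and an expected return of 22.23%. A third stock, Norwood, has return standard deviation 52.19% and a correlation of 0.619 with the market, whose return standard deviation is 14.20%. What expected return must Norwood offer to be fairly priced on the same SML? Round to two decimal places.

MRP = (22.23% − 4.98%) / (2.22 − 0.30) = 8.9844%
R_f = 4.98% − 0.30 × 8.9844% = 2.2847%
β_Norwood = ρ·σ_i/σ_m = 0.619 × 52.19 / 14.20 = 2.2750
E(R_Norwood) = R_f + β × MRP = 2.2847% + 2.2750 × 8.9844% = 22.72%

22.72%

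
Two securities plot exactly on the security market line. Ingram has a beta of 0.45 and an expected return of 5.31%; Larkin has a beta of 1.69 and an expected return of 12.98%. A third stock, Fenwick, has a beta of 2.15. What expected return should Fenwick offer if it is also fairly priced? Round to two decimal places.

MRP (SML slope) = (12.98% − 5.31%) / (1.69 − 0.45) = 7.67% / 1.24 = 6.1855%
R_f (intercept) = 5.31% − 0.45 × 6.1855% = 2.5265%
E(R_Fenwick) = R_f + β × MRP = 2.5265% + 2.15 × 6.1855% = 15.83%

15.83%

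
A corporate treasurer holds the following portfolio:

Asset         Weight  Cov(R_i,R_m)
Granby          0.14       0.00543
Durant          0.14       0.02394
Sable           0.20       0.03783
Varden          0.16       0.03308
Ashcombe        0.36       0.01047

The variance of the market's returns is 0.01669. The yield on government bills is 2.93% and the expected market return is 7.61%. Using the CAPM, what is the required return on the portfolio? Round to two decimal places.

8.75%

β_Granby = 0.00543 / 0.01669 = 0.3253
β_Durant = 0.02394 / 0.01669 = 1.4344
β_Sable = 0.03783 / 0.01669 = 2.2666
β_Varden = 0.03308 / 0.01669 = 1.9820
β_Ashcombe = 0.01047 / 0.01669 = 0.6273
β_P = Σ w_i β_i = 0.14×0.3253 + 0.14×1.4344 + 0.20×2.2666 + 0.16×1.9820 + 0.36×0.6273 = 1.2426
MRP = 7.61% − 2.93% = 4.68%
E(R_P) = R_f + β_P × MRP = 2.93% + 1.2426 × 4.68% = 8.75%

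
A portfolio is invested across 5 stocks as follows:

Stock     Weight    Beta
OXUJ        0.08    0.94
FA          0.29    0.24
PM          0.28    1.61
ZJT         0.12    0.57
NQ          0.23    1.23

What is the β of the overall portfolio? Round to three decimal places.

0.947

β_P = Σ w_i β_i = 0.08×0.94 + 0.29×0.24 + 0.28×1.61 + 0.12×0.57 + 0.23×1.23 = 0.9469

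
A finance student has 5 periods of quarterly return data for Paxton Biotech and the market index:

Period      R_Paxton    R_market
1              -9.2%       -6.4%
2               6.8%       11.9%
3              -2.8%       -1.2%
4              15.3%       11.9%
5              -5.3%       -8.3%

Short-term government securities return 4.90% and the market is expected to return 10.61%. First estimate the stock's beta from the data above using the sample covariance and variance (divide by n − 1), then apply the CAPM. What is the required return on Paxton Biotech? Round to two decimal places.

Mean R_i = (-9.2 + 6.8 − 2.8 + 15.3 − 5.3) / 5 = 0.9600%
Mean R_m = (-6.4 + 11.9 − 1.2 + 11.9 − 8.3) / 5 = 1.5800%
Σ(R_i − R̄_i)(R_m − R̄_m) = 361.6360  ⇒  Cov = 361.6360 / 4 = 90.4090
Σ(R_m − R̄_m)² = 382.0280  ⇒  Var(R_m) = 382.0280 / 4 = 95.5070
β = Cov / Var(R_m) = 90.4090 / 95.5070 = 0.9466
MRP = 10.61% − 4.90% = 5.71%
E(R) = R_f + β × MRP = 4.90% + 0.9466 × 5.71% = 10.31%

10.31%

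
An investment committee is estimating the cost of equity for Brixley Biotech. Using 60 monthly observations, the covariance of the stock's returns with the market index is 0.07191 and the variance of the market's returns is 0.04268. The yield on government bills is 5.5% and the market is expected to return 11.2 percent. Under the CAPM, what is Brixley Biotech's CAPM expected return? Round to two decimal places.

15.10%

β = Cov(R_i, R_m) / Var(R_m) = 0.07191 / 0.04268 = 1.6849
MRP = 11.2% − 5.5% = 5.70%
E(R) = R_f + β × MRP = 5.5% + 1.6849 × 5.7% = 15.10%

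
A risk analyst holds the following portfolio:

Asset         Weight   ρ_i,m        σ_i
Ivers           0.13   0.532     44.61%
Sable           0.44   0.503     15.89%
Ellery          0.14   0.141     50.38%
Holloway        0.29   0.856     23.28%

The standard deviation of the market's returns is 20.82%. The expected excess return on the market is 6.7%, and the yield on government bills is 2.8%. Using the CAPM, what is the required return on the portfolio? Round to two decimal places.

7.10%

β_Ivers = 0.532 × 44.61% / 20.82% = 1.1399
β_Sable = 0.503 × 15.89% / 20.82% = 0.3839
β_Ellery = 0.141 × 50.38% / 20.82% = 0.3412
β_Holloway = 0.856 × 23.28% / 20.82% = 0.9571
β_P = Σ w_i β_i = 0.13×1.1399 + 0.44×0.3839 + 0.14×0.3412 + 0.29×0.9571 = 0.6424
E(R_P) = R_f + β_P × MRP = 2.8% + 0.6424 × 6.7% = 7.10%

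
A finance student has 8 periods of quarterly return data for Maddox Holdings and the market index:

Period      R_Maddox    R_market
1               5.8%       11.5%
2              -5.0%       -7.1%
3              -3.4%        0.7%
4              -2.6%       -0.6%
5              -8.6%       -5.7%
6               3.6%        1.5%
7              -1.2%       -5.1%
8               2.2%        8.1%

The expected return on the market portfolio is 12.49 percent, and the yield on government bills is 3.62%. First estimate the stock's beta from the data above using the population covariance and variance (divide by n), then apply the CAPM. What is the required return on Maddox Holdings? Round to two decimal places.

8.90%

Mean R_i = (5.8 − 5.0 − 3.4 − 2.6 − 8.6 + 3.6 − 1.2 + 2.2) / 8 = -1.1500%
Mean R_m = (11.5 − 7.1 + 0.7 − 0.6 − 5.7 + 1.5 − 5.1 + 8.1) / 8 = 0.4125%
Σ(R_i − R̄_i)(R_m − R̄_m) = 183.5350  ⇒  Cov = 183.5350 / 8 = 22.9419
Σ(R_m − R̄_m)² = 308.5088  ⇒  Var(R_m) = 308.5088 / 8 = 38.5636
β = Cov / Var(R_m) = 22.9419 / 38.5636 = 0.5949
MRP = 12.49% − 3.62% = 8.87%
E(R) = R_f + β × MRP = 3.62% + 0.5949 × 8.87% = 8.90%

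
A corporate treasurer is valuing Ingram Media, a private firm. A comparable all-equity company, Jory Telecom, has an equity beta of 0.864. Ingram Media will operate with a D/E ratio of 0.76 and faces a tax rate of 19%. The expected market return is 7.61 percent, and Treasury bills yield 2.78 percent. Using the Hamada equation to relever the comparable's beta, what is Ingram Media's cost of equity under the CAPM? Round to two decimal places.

9.52%

β_L = β_U × [1 + (1 − t)(D/E)] = 0.864 × [1 + (1 − 0.19) × 0.76]
    = 0.864 × [1 + 0.81 × 0.76] = 0.864 × 1.6156 = 1.3959
MRP = 7.61% − 2.78% = 4.83%
E(R) = R_f + β_L × MRP = 2.78% + 1.3959 × 4.83% = 9.52%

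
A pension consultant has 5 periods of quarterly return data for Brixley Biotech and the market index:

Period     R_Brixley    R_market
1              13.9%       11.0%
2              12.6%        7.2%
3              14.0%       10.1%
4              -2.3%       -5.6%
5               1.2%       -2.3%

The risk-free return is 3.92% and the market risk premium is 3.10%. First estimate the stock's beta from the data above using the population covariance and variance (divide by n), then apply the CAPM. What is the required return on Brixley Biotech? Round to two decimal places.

Mean R_i = (13.9 + 12.6 + 14.0 − 2.3 + 1.2) / 5 = 7.8800%
Mean R_m = (11.0 + 7.2 + 10.1 − 5.6 − 2.3) / 5 = 4.0800%
Σ(R_i − R̄_i)(R_m − R̄_m) = 234.3880  ⇒  Cov = 234.3880 / 5 = 46.8776
Σ(R_m − R̄_m)² = 228.2680  ⇒  Var(R_m) = 228.2680 / 5 = 45.6536
β = Cov / Var(R_m) = 46.8776 / 45.6536 = 1.0268
E(R) = R_f + β × MRP = 3.92% + 1.0268 × 3.10% = 7.10%

7.10%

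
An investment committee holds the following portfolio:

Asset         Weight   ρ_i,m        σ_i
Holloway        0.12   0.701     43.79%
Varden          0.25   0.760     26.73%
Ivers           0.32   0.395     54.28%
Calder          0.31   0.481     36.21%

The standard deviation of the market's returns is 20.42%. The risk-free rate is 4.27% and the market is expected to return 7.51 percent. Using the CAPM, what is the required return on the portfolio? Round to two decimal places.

β_Holloway = 0.701 × 43.79% / 20.42% = 1.5033
β_Varden = 0.760 × 26.73% / 20.42% = 0.9948
β_Ivers = 0.395 × 54.28% / 20.42% = 1.0500
β_Calder = 0.481 × 36.21% / 20.42% = 0.8529
β_P = Σ w_i β_i = 0.12×1.5033 + 0.25×0.9948 + 0.32×1.0500 + 0.31×0.8529 = 1.0295
MRP = 7.51% − 4.27% = 3.24%
E(R_P) = R_f + β_P × MRP = 4.27% + 1.0295 × 3.24% = 7.61%

7.61%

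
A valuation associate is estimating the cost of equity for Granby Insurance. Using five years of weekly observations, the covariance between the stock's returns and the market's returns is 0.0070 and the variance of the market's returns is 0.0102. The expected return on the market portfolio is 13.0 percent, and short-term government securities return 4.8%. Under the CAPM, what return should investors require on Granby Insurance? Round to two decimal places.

β = Cov(R_i, R_m) / Var(R_m) = 0.0070 / 0.0102 = 0.6863
MRP = 13.0% − 4.8% = 8.20%
E(R) = R_f + β × MRP = 4.8% + 0.6863 × 8.2% = 10.43%

10.43%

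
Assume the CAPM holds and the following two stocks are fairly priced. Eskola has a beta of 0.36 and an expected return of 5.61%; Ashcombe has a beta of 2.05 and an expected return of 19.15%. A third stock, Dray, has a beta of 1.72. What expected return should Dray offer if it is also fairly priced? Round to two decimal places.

16.51%

MRP (SML slope) = (19.15% − 5.61%) / (2.05 − 0.36) = 13.54% / 1.69 = 8.0118%
R_f (intercept) = 5.61% − 0.36 × 8.0118% = 2.7258%
E(R_Dray) = R_f + β × MRP = 2.7258% + 1.72 × 8.0118% = 16.51%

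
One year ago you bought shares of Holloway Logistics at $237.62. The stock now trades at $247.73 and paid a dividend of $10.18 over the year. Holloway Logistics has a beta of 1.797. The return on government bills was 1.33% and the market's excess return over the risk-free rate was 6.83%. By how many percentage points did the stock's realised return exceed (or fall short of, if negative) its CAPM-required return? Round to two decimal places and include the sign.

-5.06%

Realised HPR = (P1 + D1 − P0) / P0 = (247.73 + 10.18 − 237.62) / 237.62 = 20.29 / 237.62 = 8.5388%
CAPM required = R_f + β·MRP = 1.33% + 1.797 × 6.83% = 13.60351%
α = realised − required = 8.5388% − 13.60351% = -5.06%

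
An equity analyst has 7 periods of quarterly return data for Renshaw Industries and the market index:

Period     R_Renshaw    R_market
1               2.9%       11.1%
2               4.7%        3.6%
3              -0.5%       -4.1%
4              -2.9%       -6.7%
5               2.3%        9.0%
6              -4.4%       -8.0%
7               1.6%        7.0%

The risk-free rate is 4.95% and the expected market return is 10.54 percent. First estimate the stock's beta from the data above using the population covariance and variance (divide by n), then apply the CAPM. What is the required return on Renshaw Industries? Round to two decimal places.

Mean R_i = (2.9 + 4.7 − 0.5 − 2.9 + 2.3 − 4.4 + 1.6) / 7 = 0.5286%
Mean R_m = (11.1 + 3.6 − 4.1 − 6.7 + 9.0 − 8.0 + 7.0) / 7 = 1.7000%
Σ(R_i − R̄_i)(R_m − R̄_m) = 131.4000  ⇒  Cov = 131.4000 / 7 = 18.7714
Σ(R_m − R̄_m)² = 371.6400  ⇒  Var(R_m) = 371.6400 / 7 = 53.0914
β = Cov / Var(R_m) = 18.7714 / 53.0914 = 0.3536
MRP = 10.54% − 4.95% = 5.59%
E(R) = R_f + β × MRP = 4.95% + 0.3536 × 5.59% = 6.93%

6.93%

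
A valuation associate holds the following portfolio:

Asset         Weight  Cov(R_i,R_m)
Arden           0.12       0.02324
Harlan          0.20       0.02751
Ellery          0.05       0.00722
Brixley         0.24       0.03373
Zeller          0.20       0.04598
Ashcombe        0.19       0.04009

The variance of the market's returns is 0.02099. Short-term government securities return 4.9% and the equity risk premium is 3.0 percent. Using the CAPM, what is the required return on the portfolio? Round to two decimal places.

β_Arden = 0.02324 / 0.02099 = 1.1072
β_Harlan = 0.02751 / 0.02099 = 1.3106
β_Ellery = 0.00722 / 0.02099 = 0.3440
β_Brixley = 0.03373 / 0.02099 = 1.6070
β_Zeller = 0.04598 / 0.02099 = 2.1906
β_Ashcombe = 0.04009 / 0.02099 = 1.9100
β_P = Σ w_i β_i = 0.12×1.1072 + 0.20×1.3106 + 0.05×0.3440 + 0.24×1.6070 + 0.20×2.1906 + 0.19×1.9100 = 1.5989
E(R_P) = R_f + β_P × MRP = 4.9% + 1.5989 × 3.0% = 9.70%

9.70%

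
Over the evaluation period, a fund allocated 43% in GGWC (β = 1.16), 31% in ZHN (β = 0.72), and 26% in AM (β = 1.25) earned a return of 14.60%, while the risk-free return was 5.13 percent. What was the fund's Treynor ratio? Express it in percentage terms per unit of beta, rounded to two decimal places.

β_P = 0.43×1.16 + 0.31×0.72 + 0.26×1.25 = 1.0470
Treynor = (R_P − R_f) / β_P = (14.60% − 5.13%) / 1.0470 = 9.47% / 1.0470 = 9.04%

9.04%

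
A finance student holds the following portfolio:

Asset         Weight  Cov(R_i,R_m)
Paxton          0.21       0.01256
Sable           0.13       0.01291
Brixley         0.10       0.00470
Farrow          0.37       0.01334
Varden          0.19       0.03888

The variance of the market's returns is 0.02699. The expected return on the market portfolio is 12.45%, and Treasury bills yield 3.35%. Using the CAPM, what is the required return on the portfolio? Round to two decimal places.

β_Paxton = 0.01256 / 0.02699 = 0.4654
β_Sable = 0.01291 / 0.02699 = 0.4783
β_Brixley = 0.00470 / 0.02699 = 0.1741
β_Farrow = 0.01334 / 0.02699 = 0.4943
β_Varden = 0.03888 / 0.02699 = 1.4405
β_P = Σ w_i β_i = 0.21×0.4654 + 0.13×0.4783 + 0.10×0.1741 + 0.37×0.4943 + 0.19×1.4405 = 0.6339
MRP = 12.45% − 3.35% = 9.10%
E(R_P) = R_f + β_P × MRP = 3.35% + 0.6339 × 9.10% = 9.12%

9.12%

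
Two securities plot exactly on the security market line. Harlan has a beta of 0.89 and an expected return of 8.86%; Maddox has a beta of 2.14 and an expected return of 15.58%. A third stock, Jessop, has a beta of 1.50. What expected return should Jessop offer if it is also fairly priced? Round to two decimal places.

12.14%

MRP (SML slope) = (15.58% − 8.86%) / (2.14 − 0.89) = 6.72% / 1.25 = 5.3760%
R_f (intercept) = 8.86% − 0.89 × 5.3760% = 4.0754%
E(R_Jessop) = R_f + β × MRP = 4.0754% + 1.50 × 5.3760% = 12.14%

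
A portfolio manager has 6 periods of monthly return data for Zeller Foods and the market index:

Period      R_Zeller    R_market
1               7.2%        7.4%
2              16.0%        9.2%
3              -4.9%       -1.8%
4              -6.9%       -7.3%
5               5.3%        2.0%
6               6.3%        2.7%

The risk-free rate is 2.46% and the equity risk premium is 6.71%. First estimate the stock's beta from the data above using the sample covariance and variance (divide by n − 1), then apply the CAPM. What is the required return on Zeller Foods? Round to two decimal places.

11.31%

Mean R_i = (7.2 + 16.0 − 4.9 − 6.9 + 5.3 + 6.3) / 6 = 3.8333%
Mean R_m = (7.4 + 9.2 − 1.8 − 7.3 + 2.0 + 2.7) / 6 = 2.0333%
Σ(R_i − R̄_i)(R_m − R̄_m) = 240.5133  ⇒  Cov = 240.5133 / 5 = 48.1027
Σ(R_m − R̄_m)² = 182.4133  ⇒  Var(R_m) = 182.4133 / 5 = 36.4827
β = Cov / Var(R_m) = 48.1027 / 36.4827 = 1.3185
E(R) = R_f + β × MRP = 2.46% + 1.3185 × 6.71% = 11.31%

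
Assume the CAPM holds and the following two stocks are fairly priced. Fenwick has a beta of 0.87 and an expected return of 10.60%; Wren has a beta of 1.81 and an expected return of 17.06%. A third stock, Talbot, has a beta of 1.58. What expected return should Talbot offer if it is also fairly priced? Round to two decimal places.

MRP (SML slope) = (17.06% − 10.60%) / (1.81 − 0.87) = 6.46% / 0.94 = 6.8723%
R_f (intercept) = 10.60% − 0.87 × 6.8723% = 4.6211%
E(R_Talbot) = R_f + β × MRP = 4.6211% + 1.58 × 6.8723% = 15.48%

15.48%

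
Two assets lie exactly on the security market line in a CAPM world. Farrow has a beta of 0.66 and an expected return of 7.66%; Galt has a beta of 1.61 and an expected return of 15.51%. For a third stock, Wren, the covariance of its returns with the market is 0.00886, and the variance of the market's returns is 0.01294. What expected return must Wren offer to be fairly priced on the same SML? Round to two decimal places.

7.86%

MRP = (15.51% − 7.66%) / (1.61 − 0.66) = 8.2632%
R_f = 7.66% − 0.66 × 8.2632% = 2.2063%
β_Wren = Cov / Var(R_m) = 0.00886 / 0.01294 = 0.6847
E(R_Wren) = R_f + β × MRP = 2.2063% + 0.6847 × 8.2632% = 7.86%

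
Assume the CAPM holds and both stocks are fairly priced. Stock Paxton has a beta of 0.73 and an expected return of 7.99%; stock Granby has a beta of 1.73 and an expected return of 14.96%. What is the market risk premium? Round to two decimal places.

6.97%

Both satisfy E(R) = R_f + β·MRP, so the slope of the SML is
MRP = (14.96% − 7.99%) / (1.73 − 0.73) = 6.97% / 1.00 = 6.9700%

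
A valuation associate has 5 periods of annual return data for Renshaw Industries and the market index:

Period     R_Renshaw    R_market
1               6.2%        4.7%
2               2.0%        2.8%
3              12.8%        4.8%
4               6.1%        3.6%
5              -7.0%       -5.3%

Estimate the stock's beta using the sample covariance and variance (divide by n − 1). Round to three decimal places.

1.574

Mean R_i = (6.2 + 2.0 + 12.8 + 6.1 − 7.0) / 5 = 4.0200%
Mean R_m = (4.7 + 2.8 + 4.8 + 3.6 − 5.3) / 5 = 2.1200%
Σ(R_i − R̄_i)(R_m − R̄_m) = 112.6280  ⇒  Cov = 112.6280 / 4 = 28.1570
Σ(R_m − R̄_m)² = 71.5480  ⇒  Var(R_m) = 71.5480 / 4 = 17.8870
β = Cov / Var(R_m) = 28.1570 / 17.8870 = 1.5742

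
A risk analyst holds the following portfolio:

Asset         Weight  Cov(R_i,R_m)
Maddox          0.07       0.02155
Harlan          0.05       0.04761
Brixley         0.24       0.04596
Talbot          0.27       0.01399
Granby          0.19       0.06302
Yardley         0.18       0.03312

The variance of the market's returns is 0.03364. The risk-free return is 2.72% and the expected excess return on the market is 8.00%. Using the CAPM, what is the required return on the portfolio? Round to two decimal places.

β_Maddox = 0.02155 / 0.03364 = 0.6406
β_Harlan = 0.04761 / 0.03364 = 1.4153
β_Brixley = 0.04596 / 0.03364 = 1.3662
β_Talbot = 0.01399 / 0.03364 = 0.4159
β_Granby = 0.06302 / 0.03364 = 1.8734
β_Yardley = 0.03312 / 0.03364 = 0.9845
β_P = Σ w_i β_i = 0.07×0.6406 + 0.05×1.4153 + 0.24×1.3662 + 0.27×0.4159 + 0.19×1.8734 + 0.18×0.9845 = 1.0889
E(R_P) = R_f + β_P × MRP = 2.72% + 1.0889 × 8.00% = 11.43%

11.43%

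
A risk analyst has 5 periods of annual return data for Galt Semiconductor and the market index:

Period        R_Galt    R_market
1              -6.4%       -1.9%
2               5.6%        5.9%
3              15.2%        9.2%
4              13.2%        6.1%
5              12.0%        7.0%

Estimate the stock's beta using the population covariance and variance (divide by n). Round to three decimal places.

Mean R_i = (-6.4 + 5.6 + 15.2 + 13.2 + 12.0) / 5 = 7.9200%
Mean R_m = (-1.9 + 5.9 + 9.2 + 6.1 + 7.0) / 5 = 5.2600%
Σ(R_i − R̄_i)(R_m − R̄_m) = 141.2640  ⇒  Cov = 141.2640 / 5 = 28.2528
Σ(R_m − R̄_m)² = 70.9320  ⇒  Var(R_m) = 70.9320 / 5 = 14.1864
β = Cov / Var(R_m) = 28.2528 / 14.1864 = 1.9915

1.992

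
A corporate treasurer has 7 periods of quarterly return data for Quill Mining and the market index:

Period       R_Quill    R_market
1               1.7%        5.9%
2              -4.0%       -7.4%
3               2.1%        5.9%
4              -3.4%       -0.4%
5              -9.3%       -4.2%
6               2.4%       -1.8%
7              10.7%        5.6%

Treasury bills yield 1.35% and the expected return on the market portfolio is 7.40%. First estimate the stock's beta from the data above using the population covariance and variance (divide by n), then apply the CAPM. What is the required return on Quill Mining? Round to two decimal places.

Mean R_i = (1.7 − 4.0 + 2.1 − 3.4 − 9.3 + 2.4 + 10.7) / 7 = 0.0286%
Mean R_m = (5.9 − 7.4 + 5.9 − 0.4 − 4.2 − 1.8 + 5.6) / 7 = 0.5143%
Σ(R_i − R̄_i)(R_m − R̄_m) = 147.9371  ⇒  Cov = 147.9371 / 7 = 21.1339
Σ(R_m − R̄_m)² = 174.9286  ⇒  Var(R_m) = 174.9286 / 7 = 24.9898
β = Cov / Var(R_m) = 21.1339 / 24.9898 = 0.8457
MRP = 7.40% − 1.35% = 6.05%
E(R) = R_f + β × MRP = 1.35% + 0.8457 × 6.05% = 6.47%

6.47%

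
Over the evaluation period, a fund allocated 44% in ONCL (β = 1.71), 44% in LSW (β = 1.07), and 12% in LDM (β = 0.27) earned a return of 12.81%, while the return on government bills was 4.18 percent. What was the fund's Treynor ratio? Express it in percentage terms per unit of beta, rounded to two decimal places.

6.87%

β_P = 0.44×1.71 + 0.44×1.07 + 0.12×0.27 = 1.2556
Treynor = (R_P − R_f) / β_P = (12.81% − 4.18%) / 1.2556 = 8.63% / 1.2556 = 6.87%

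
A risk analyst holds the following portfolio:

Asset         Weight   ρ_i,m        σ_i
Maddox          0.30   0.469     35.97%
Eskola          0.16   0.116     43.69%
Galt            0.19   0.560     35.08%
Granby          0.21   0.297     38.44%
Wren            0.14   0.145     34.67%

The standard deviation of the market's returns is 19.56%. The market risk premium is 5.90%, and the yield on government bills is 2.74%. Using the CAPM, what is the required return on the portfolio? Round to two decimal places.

β_Maddox = 0.469 × 35.97% / 19.56% = 0.8625
β_Eskola = 0.116 × 43.69% / 19.56% = 0.2591
β_Galt = 0.560 × 35.08% / 19.56% = 1.0043
β_Granby = 0.297 × 38.44% / 19.56% = 0.5837
β_Wren = 0.145 × 34.67% / 19.56% = 0.2570
β_P = Σ w_i β_i = 0.30×0.8625 + 0.16×0.2591 + 0.19×1.0043 + 0.21×0.5837 + 0.14×0.2570 = 0.6496
E(R_P) = R_f + β_P × MRP = 2.74% + 0.6496 × 5.90% = 6.57%

6.57%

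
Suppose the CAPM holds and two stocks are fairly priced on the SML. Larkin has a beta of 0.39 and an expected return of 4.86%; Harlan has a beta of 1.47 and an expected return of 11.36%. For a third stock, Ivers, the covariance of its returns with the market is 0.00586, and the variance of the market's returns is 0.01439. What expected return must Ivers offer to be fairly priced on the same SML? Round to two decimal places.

MRP = (11.36% − 4.86%) / (1.47 − 0.39) = 6.0185%
R_f = 4.86% − 0.39 × 6.0185% = 2.5128%
β_Ivers = Cov / Var(R_m) = 0.00586 / 0.01439 = 0.4072
E(R_Ivers) = R_f + β × MRP = 2.5128% + 0.4072 × 6.0185% = 4.96%

4.96%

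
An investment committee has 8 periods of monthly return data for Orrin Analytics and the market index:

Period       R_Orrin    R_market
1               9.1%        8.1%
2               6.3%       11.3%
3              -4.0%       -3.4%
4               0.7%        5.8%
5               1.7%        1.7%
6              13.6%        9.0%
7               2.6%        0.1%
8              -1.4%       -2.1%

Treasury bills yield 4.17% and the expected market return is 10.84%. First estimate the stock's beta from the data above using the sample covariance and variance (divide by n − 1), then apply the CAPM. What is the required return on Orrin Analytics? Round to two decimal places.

9.94%

Mean R_i = (9.1 + 6.3 − 4.0 + 0.7 + 1.7 + 13.6 + 2.6 − 1.4) / 8 = 3.5750%
Mean R_m = (8.1 + 11.3 − 3.4 + 5.8 + 1.7 + 9.0 + 0.1 − 2.1) / 8 = 3.8125%
Σ(R_i − R̄_i)(R_m − R̄_m) = 182.0125  ⇒  Cov = 182.0125 / 7 = 26.0018
Σ(R_m − R̄_m)² = 210.5288  ⇒  Var(R_m) = 210.5288 / 7 = 30.0755
β = Cov / Var(R_m) = 26.0018 / 30.0755 = 0.8646
MRP = 10.84% − 4.17% = 6.67%
E(R) = R_f + β × MRP = 4.17% + 0.8646 × 6.67% = 9.94%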